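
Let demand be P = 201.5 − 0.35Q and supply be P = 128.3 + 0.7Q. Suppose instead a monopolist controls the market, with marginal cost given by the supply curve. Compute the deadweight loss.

Competitive equilibrium: 201.5 − 0.35Q = 128.3 + 0.7Q → Q* = 69.7143, P* = 177.1.
Marginal revenue: MR = 201.5 − 0.7Q. Set MR = MC: 201.5 − 0.7Q = 128.3 + 0.7Q → Q_m = 52.2857.
Price P_m = 201.5 − 0.35·52.2857 = 183.2; MC(Q_m) = 128.3 + 0.7·52.2857 = 164.9.
Competitive Q* = 69.7143, so ΔQ = 17.4286; wedge = 183.2 − 164.9 = 18.3.
Deadweight loss = ½ × 17.4286 × 18.3 = 159.47.

159.47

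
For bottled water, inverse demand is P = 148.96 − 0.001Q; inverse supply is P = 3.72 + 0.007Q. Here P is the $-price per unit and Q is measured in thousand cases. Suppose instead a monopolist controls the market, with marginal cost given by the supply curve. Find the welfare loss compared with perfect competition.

$16276.74 thousand

Competitive equilibrium: 148.96 − 0.001Q = 3.72 + 0.007Q → Q* = 18155, P* = 130.805.
Marginal revenue: MR = 148.96 − 0.002Q. Set MR = MC: 148.96 − 0.002Q = 3.72 + 0.007Q → Q_m = 16137.77778.
Price P_m = 148.96 − 0.001·16137.77778 = 132.82222; MC(Q_m) = 3.72 + 0.007·16137.77778 = 116.68444.
Competitive Q* = 18155, so ΔQ = 2017.22222; wedge = 132.82222 − 116.68444 = 16.13778.
Welfare loss = ½ × 2017.22222 × 16.13778 = $16276.74 thousand.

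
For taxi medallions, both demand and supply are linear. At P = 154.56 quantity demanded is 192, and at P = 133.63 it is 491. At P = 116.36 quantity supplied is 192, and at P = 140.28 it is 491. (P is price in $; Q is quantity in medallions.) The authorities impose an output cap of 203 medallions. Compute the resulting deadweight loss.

Demand slope = (133.63 − 154.56)/(491 − 192) = −0.07, so P = 168 − 0.07Q.
Supply slope = (140.28 − 116.36)/(491 − 192) = 0.08, so P = 101 + 0.08Q.
Competitive equilibrium: 168 − 0.07Q = 101 + 0.08Q → Q* = 446.6667, P* = 136.7333.
At Q = 203: demand price = 168 − 0.07·203 = 153.79; supply price = 101 + 0.08·203 = 117.24.
ΔQ = 446.6667 − 203 = 243.6667; wedge = 153.79 − 117.24 = 36.55.
The triangle = ½ × 243.6667 × 36.55 = $4453.01.

$4453.01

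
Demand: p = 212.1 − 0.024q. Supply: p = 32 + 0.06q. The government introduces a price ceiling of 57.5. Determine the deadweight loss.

Competitive equilibrium: 212.1 − 0.024q = 32 + 0.06q → q* = 2144.0476, p* = 160.6429.
At the ceiling p = 57.5, quantity supplied = (57.5 − 32)/0.06 = 425.
Willingness to pay at q' = 425: 212.1 − 0.024·425 = 201.9.
Δq = 2144.0476 − 425 = 1719.0476; wedge = 201.9 − 57.5 = 144.4.
Deadweight loss = ½ × 1719.0476 × 144.4 = 124115.24.

124115.24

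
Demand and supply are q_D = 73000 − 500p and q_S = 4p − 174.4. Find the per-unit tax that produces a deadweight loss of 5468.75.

52.5

In inverse form: demand p = 146 − 0.002q, supply p = 43.6 + 0.25q.
Competitive equilibrium: 146 − 0.002q = 43.6 + 0.25q → q* = 406.3492, p* = 145.1873.
A tax t gives Δq = t/0.252 and wedge t, so DWL = t²/0.504.
t²/0.504 = 5468.75 → t² = 2756.25 → t = 52.5.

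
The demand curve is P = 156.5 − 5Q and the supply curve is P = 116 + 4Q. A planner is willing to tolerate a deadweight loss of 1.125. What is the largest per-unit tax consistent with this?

Competitive equilibrium: 156.5 − 5Q = 116 + 4Q → Q* = 4.5, P* = 134.
A tax t gives ΔQ = t/9 and wedge t, so DWL = t²/18.
t²/18 = 1.125 → t² = 20.25 → t = 4.5.

4.5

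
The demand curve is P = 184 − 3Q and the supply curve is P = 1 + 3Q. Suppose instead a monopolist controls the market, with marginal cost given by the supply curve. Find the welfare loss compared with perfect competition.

Competitive equilibrium: 184 − 3Q = 1 + 3Q → Q* = 30.5, P* = 92.5.
Marginal revenue: MR = 184 − 6Q. Set MR = MC: 184 − 6Q = 1 + 3Q → Q_m = 20.33333.
Price P_m = 184 − 3·20.33333 = 123.00001; MC(Q_m) = 1 + 3·20.33333 = 61.99999.
Competitive Q* = 30.5, so ΔQ = 10.16667; wedge = 123.00001 − 61.99999 = 61.00002.
The triangle = ½ × 10.16667 × 61.00002 = 310.08.

310.08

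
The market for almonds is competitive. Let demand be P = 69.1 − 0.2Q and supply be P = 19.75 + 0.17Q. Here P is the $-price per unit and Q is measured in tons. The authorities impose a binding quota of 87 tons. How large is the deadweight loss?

Competitive equilibrium: 69.1 − 0.2Q = 19.75 + 0.17Q → Q* = 133.3784, P* = 42.4243.
At Q = 87: demand price = 69.1 − 0.2·87 = 51.7; supply price = 19.75 + 0.17·87 = 34.54.
ΔQ = 133.3784 − 87 = 46.3784; wedge = 51.7 − 34.54 = 17.16.
Welfare loss = ½ × 46.3784 × 17.16 = $397.93.

$397.93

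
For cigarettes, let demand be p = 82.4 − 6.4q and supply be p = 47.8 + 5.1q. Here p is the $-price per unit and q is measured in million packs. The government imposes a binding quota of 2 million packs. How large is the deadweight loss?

$5.85 million

Competitive equilibrium: 82.4 − 6.4q = 47.8 + 5.1q → q* = 3.0087, p* = 63.1443.
At q = 2: demand price = 82.4 − 6.4·2 = 69.6; supply price = 47.8 + 5.1·2 = 58.
Δq = 3.0087 − 2 = 1.0087; wedge = 69.6 − 58 = 11.6.
Deadweight loss = ½ × 1.0087 × 11.6 = $5.85 million.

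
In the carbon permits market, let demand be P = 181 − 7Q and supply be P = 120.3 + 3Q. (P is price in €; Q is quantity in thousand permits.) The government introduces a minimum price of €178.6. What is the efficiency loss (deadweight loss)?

Competitive equilibrium: 181 − 7Q = 120.3 + 3Q → Q* = 6.07, P* = 138.51.
At the floor P = 178.6, quantity demanded = (181 − 178.6)/7 = 0.3429.
Sellers' marginal cost at Q' = 0.3429: 120.3 + 3·0.3429 = 121.3287.
ΔQ = 6.07 − 0.3429 = 5.7271; wedge = 178.6 − 121.3287 = 57.2713.
Welfare loss = ½ × 5.7271 × 57.2713 = €164 thousand.

€164 thousand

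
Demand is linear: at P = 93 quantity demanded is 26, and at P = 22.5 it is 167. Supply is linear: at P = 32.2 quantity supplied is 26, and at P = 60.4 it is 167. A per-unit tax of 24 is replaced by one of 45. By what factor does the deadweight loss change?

3.516

Demand slope = (22.5 − 93)/(167 − 26) = −0.5, so P = 106 − 0.5Q.
Supply slope = (60.4 − 32.2)/(167 − 26) = 0.2, so P = 27 + 0.2Q.
Competitive equilibrium: 106 − 0.5Q = 27 + 0.2Q → Q* = 112.8571, P* = 49.5714.
For a per-unit tax t: ΔQ = t/0.7, so DWL = ½·t·(t/0.7) = t²/1.4.
At t = 24: DWL = 411.429. At t = 45: DWL = 1446.429.
Ratio = (45/24)² = 3.516.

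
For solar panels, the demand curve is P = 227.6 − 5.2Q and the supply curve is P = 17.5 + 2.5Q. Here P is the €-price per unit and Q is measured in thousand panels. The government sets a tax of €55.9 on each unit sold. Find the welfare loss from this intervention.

Competitive equilibrium: 227.6 − 5.2Q = 17.5 + 2.5Q → Q* = 27.2857, P* = 85.7143.
With the tax, the buyer price exceeds the seller price by 55.9: (227.6 − 5.2Q) − (17.5 + 2.5Q) = 55.9 → Q' = 20.026.
ΔQ = 27.2857 − 20.026 = 7.2597; the wedge equals the tax, 55.9.
DWL = ½ × 7.2597 × 55.9 = €202.91 thousand.

€202.91 thousand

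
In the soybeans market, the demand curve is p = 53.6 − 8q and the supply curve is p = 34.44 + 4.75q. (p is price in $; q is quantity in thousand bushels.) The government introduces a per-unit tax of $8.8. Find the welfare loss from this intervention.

$3.04 thousand

Competitive equilibrium: 53.6 − 8q = 34.44 + 4.75q → q* = 1.5027, p* = 41.578.
With the tax, the buyer price exceeds the seller price by 8.8: (53.6 − 8q) − (34.44 + 4.75q) = 8.8 → q' = 0.8125.
Δq = 1.5027 − 0.8125 = 0.6902; the wedge equals the tax, 8.8.
The triangle = ½ × 0.6902 × 8.8 = $3.04 thousand.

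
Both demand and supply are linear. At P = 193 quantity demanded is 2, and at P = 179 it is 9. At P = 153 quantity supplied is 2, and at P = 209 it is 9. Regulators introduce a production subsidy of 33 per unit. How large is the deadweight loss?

54.45

Demand slope = (179 − 193)/(9 − 2) = −2, so P = 197 − 2Q.
Supply slope = (209 − 153)/(9 − 2) = 8, so P = 137 + 8Q.
Competitive equilibrium: 197 − 2Q = 137 + 8Q → Q* = 6, P* = 185.
The subsidy lowers effective supply by 33: P = 104 + 8Q.
New quantity: 197 − 2Q = 104 + 8Q → Q' = 9.3.
Overproduction ΔQ = 9.3 − 6 = 3.3; wedge = subsidy = 33.
Welfare loss = ½ × 3.3 × 33 = 54.45.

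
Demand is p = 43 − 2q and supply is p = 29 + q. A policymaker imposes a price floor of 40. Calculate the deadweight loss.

15.04

Competitive equilibrium: 43 − 2q = 29 + q → q* = 4.6667, p* = 33.6667.
At the floor p = 40, quantity demanded = (43 − 40)/2 = 1.5.
Sellers' marginal cost at q' = 1.5: 29 + 1·1.5 = 30.5.
Δq = 4.6667 − 1.5 = 3.1667; wedge = 40 − 30.5 = 9.5.
Deadweight loss = ½ × 3.1667 × 9.5 = 15.04.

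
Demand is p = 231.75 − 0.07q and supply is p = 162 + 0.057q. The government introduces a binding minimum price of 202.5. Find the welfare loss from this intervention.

1095.65

Competitive equilibrium: 231.75 − 0.07q = 162 + 0.057q → q* = 549.2126, p* = 193.30512.
At the floor p = 202.5, quantity demanded = (231.75 − 202.5)/0.07 = 417.85714.
Sellers' marginal cost at q' = 417.85714: 162 + 0.057·417.85714 = 185.81786.
Δq = 549.2126 − 417.85714 = 131.35546; wedge = 202.5 − 185.81786 = 16.68214.
The triangle = ½ × 131.35546 × 16.68214 = 1095.65.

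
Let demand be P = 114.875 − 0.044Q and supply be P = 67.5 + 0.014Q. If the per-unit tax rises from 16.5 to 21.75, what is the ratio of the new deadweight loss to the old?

Competitive equilibrium: 114.875 − 0.044Q = 67.5 + 0.014Q → Q* = 816.8103, P* = 78.9353.
For a per-unit tax t: ΔQ = t/0.058, so DWL = ½·t·(t/0.058) = t²/0.116.
At t = 16.5: DWL = 2346.983. At t = 21.75: DWL = 4078.125.
Ratio = (21.75/16.5)² = 1.738.

1.738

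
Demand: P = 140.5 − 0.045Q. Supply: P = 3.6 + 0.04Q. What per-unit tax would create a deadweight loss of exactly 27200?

68

Competitive equilibrium: 140.5 − 0.045Q = 3.6 + 0.04Q → Q* = 1610.5882, P* = 68.0235.
A tax t gives ΔQ = t/0.085 and wedge t, so DWL = t²/0.17.
t²/0.17 = 27200 → t² = 4624 → t = 68.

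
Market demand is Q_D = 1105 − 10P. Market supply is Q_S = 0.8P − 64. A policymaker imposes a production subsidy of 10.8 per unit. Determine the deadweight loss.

43.20

In inverse form: demand P = 110.5 − 0.1Q, supply P = 80 + 1.25Q.
Competitive equilibrium: 110.5 − 0.1Q = 80 + 1.25Q → Q* = 22.5926, P* = 108.2407.
The subsidy lowers effective supply by 10.8: P = 69.2 + 1.25Q.
New quantity: 110.5 − 0.1Q = 69.2 + 1.25Q → Q' = 30.5926.
Overproduction ΔQ = 30.5926 − 22.5926 = 8; wedge = subsidy = 10.8.
The triangle = ½ × 8 × 10.8 = 43.20.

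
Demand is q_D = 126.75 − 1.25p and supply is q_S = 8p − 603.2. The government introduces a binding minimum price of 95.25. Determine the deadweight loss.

In inverse form: demand p = 101.4 − 0.8q, supply p = 75.4 + 0.125q.
Competitive equilibrium: 101.4 − 0.8q = 75.4 + 0.125q → q* = 28.1081, p* = 78.9135.
At the floor p = 95.25, quantity demanded = (101.4 − 95.25)/0.8 = 7.6875.
Sellers' marginal cost at q' = 7.6875: 75.4 + 0.125·7.6875 = 76.3609.
Δq = 28.1081 − 7.6875 = 20.4206; wedge = 95.25 − 76.3609 = 18.8891.
Deadweight loss = ½ × 20.4206 × 18.8891 = 192.86.

192.86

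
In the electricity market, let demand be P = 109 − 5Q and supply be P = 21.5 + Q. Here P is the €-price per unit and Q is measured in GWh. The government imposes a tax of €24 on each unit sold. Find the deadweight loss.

Competitive equilibrium: 109 − 5Q = 21.5 + Q → Q* = 14.5833, P* = 36.0833.
With the tax, the buyer price exceeds the seller price by 24: (109 − 5Q) − (21.5 + Q) = 24 → Q' = 10.5833.
ΔQ = 14.5833 − 10.5833 = 4; the wedge equals the tax, 24.
Welfare loss = ½ × 4 × 24 = €48.

€48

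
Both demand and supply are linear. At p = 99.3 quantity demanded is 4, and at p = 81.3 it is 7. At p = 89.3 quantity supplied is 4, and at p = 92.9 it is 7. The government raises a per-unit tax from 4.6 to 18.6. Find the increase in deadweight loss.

Demand slope = (81.3 − 99.3)/(7 − 4) = −6, so p = 123.3 − 6q.
Supply slope = (92.9 − 89.3)/(7 − 4) = 1.2, so p = 84.5 + 1.2q.
Competitive equilibrium: 123.3 − 6q = 84.5 + 1.2q → q* = 5.3889, p* = 90.9667.
For a per-unit tax t: Δq = t/7.2, so DWL = ½·t·(t/7.2) = t²/14.4.
At t = 4.6: DWL = 1.469. At t = 18.6: DWL = 24.025.
Increase = 24.025 − 1.469 = 22.56.

22.56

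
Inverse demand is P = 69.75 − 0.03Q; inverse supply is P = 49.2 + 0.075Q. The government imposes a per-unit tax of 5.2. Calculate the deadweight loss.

128.76

Competitive equilibrium: 69.75 − 0.03Q = 49.2 + 0.075Q → Q* = 195.7143, P* = 63.8786.
With the tax, the buyer price exceeds the seller price by 5.2: (69.75 − 0.03Q) − (49.2 + 0.075Q) = 5.2 → Q' = 146.1905.
ΔQ = 195.7143 − 146.1905 = 49.5238; the wedge equals the tax, 5.2.
The triangle = ½ × 49.5238 × 5.2 = 128.76.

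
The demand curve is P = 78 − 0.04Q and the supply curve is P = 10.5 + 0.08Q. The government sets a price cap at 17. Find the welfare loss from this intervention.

Competitive equilibrium: 78 − 0.04Q = 10.5 + 0.08Q → Q* = 562.5, P* = 55.5.
At the ceiling P = 17, quantity supplied = (17 − 10.5)/0.08 = 81.25.
Willingness to pay at Q' = 81.25: 78 − 0.04·81.25 = 74.75.
ΔQ = 562.5 − 81.25 = 481.25; wedge = 74.75 − 17 = 57.75.
Welfare loss = ½ × 481.25 × 57.75 = 13896.09.

13896.09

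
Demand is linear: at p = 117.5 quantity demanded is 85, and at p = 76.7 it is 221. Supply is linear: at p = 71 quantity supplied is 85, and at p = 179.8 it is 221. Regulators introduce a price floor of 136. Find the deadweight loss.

Demand slope = (76.7 − 117.5)/(221 − 85) = −0.3, so p = 143 − 0.3q.
Supply slope = (179.8 − 71)/(221 − 85) = 0.8, so p = 3 + 0.8q.
Competitive equilibrium: 143 − 0.3q = 3 + 0.8q → q* = 127.2727, p* = 104.8182.
At the floor p = 136, quantity demanded = (143 − 136)/0.3 = 23.3333.
Sellers' marginal cost at q' = 23.3333: 3 + 0.8·23.3333 = 21.6666.
Δq = 127.2727 − 23.3333 = 103.9394; wedge = 136 − 21.6666 = 114.3334.
Deadweight loss = ½ × 103.9394 × 114.3334 = 5941.87.

5941.87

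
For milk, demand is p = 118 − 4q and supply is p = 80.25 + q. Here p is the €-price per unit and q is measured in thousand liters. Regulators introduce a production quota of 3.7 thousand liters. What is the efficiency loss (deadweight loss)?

Competitive equilibrium: 118 − 4q = 80.25 + q → q* = 7.55, p* = 87.8.
At q = 3.7: demand price = 118 − 4·3.7 = 103.2; supply price = 80.25 + 1·3.7 = 83.95.
Δq = 7.55 − 3.7 = 3.85; wedge = 103.2 − 83.95 = 19.25.
DWL = ½ × 3.85 × 19.25 = €37.06 thousand.

€37.06 thousand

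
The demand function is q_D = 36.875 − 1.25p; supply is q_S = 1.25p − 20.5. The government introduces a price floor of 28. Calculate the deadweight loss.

31.88

In inverse form: demand p = 29.5 − 0.8q, supply p = 16.4 + 0.8q.
Competitive equilibrium: 29.5 − 0.8q = 16.4 + 0.8q → q* = 8.1875, p* = 22.95.
At the floor p = 28, quantity demanded = (29.5 − 28)/0.8 = 1.875.
Sellers' marginal cost at q' = 1.875: 16.4 + 0.8·1.875 = 17.9.
Δq = 8.1875 − 1.875 = 6.3125; wedge = 28 − 17.9 = 10.1.
The triangle = ½ × 6.3125 × 10.1 = 31.88.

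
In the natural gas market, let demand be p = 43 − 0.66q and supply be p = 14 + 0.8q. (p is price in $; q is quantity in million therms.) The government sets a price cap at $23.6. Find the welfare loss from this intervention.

Competitive equilibrium: 43 − 0.66q = 14 + 0.8q → q* = 19.863, p* = 29.8904.
At the ceiling p = 23.6, quantity supplied = (23.6 − 14)/0.8 = 12.
Willingness to pay at q' = 12: 43 − 0.66·12 = 35.08.
Δq = 19.863 − 12 = 7.863; wedge = 35.08 − 23.6 = 11.48.
Deadweight loss = ½ × 7.863 × 11.48 = $45.13 million.

$45.13 million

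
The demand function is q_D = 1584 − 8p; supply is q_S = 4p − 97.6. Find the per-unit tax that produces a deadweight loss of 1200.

In inverse form: demand p = 198 − 0.125q, supply p = 24.4 + 0.25q.
Competitive equilibrium: 198 − 0.125q = 24.4 + 0.25q → q* = 462.9333, p* = 140.1333.
A tax t gives Δq = t/0.375 and wedge t, so DWL = t²/0.75.
t²/0.75 = 1200 → t² = 900 → t = 30.

30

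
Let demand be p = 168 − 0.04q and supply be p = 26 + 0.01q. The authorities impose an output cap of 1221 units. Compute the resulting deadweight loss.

Competitive equilibrium: 168 − 0.04q = 26 + 0.01q → q* = 2840, p* = 54.4.
At q = 1221: demand price = 168 − 0.04·1221 = 119.16; supply price = 26 + 0.01·1221 = 38.21.
Δq = 2840 − 1221 = 1619; wedge = 119.16 − 38.21 = 80.95.
Deadweight loss = ½ × 1619 × 80.95 = 65529.025.

65529.025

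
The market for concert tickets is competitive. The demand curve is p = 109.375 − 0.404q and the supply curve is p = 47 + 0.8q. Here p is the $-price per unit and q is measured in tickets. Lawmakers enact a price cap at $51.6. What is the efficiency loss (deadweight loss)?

$1276.96

Competitive equilibrium: 109.375 − 0.404q = 47 + 0.8q → q* = 51.8065, p* = 88.4452.
At the ceiling p = 51.6, quantity supplied = (51.6 − 47)/0.8 = 5.75.
Willingness to pay at q' = 5.75: 109.375 − 0.404·5.75 = 107.052.
Δq = 51.8065 − 5.75 = 46.0565; wedge = 107.052 − 51.6 = 55.452.
DWL = ½ × 46.0565 × 55.452 = $1276.96.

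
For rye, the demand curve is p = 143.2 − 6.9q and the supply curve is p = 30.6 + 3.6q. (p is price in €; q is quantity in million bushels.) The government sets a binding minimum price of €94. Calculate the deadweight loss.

Competitive equilibrium: 143.2 − 6.9q = 30.6 + 3.6q → q* = 10.7238, p* = 69.2057.
At the floor p = 94, quantity demanded = (143.2 − 94)/6.9 = 7.1304.
Sellers' marginal cost at q' = 7.1304: 30.6 + 3.6·7.1304 = 56.2694.
Δq = 10.7238 − 7.1304 = 3.5934; wedge = 94 − 56.2694 = 37.7306.
The triangle = ½ × 3.5934 × 37.7306 = €67.79 million.

€67.79 million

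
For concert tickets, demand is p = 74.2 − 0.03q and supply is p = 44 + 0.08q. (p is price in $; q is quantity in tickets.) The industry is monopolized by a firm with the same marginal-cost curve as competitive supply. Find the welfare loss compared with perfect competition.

$190.36

Competitive equilibrium: 74.2 − 0.03q = 44 + 0.08q → q* = 274.5455, p* = 65.9636.
Marginal revenue: MR = 74.2 − 0.06q. Set MR = MC: 74.2 − 0.06q = 44 + 0.08q → q_m = 215.7143.
Price p_m = 74.2 − 0.03·215.7143 = 67.7286; MC(q_m) = 44 + 0.08·215.7143 = 61.2571.
Competitive q* = 274.5455, so Δq = 58.8312; wedge = 67.7286 − 61.2571 = 6.4715.
The triangle = ½ × 58.8312 × 6.4715 = $190.36.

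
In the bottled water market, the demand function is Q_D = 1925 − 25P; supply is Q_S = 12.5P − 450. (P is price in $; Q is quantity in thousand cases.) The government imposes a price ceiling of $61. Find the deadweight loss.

In inverse form: demand P = 77 − 0.04Q, supply P = 36 + 0.08Q.
Competitive equilibrium: 77 − 0.04Q = 36 + 0.08Q → Q* = 341.6667, P* = 63.3333.
At the ceiling P = 61, quantity supplied = (61 − 36)/0.08 = 312.5.
Willingness to pay at Q' = 312.5: 77 − 0.04·312.5 = 64.5.
ΔQ = 341.6667 − 312.5 = 29.1667; wedge = 64.5 − 61 = 3.5.
Deadweight loss = ½ × 29.1667 × 3.5 = $51.04 thousand.

$51.04 thousand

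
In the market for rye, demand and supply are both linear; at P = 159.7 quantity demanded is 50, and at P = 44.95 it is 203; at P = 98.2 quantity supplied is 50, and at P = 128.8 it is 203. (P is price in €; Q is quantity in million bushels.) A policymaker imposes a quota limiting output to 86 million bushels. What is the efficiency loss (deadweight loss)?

Demand slope = (44.95 − 159.7)/(203 − 50) = −0.75, so P = 197.2 − 0.75Q.
Supply slope = (128.8 − 98.2)/(203 − 50) = 0.2, so P = 88.2 + 0.2Q.
Competitive equilibrium: 197.2 − 0.75Q = 88.2 + 0.2Q → Q* = 114.7368, P* = 111.1474.
At Q = 86: demand price = 197.2 − 0.75·86 = 132.7; supply price = 88.2 + 0.2·86 = 105.4.
ΔQ = 114.7368 − 86 = 28.7368; wedge = 132.7 − 105.4 = 27.3.
Welfare loss = ½ × 28.7368 × 27.3 = €392.26 million.

€392.26 million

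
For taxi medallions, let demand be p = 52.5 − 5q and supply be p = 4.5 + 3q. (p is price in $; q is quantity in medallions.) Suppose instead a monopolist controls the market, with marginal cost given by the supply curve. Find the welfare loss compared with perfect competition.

Competitive equilibrium: 52.5 − 5q = 4.5 + 3q → q* = 6, p* = 22.5.
Marginal revenue: MR = 52.5 − 10q. Set MR = MC: 52.5 − 10q = 4.5 + 3q → q_m = 3.6923.
Price p_m = 52.5 − 5·3.6923 = 34.0385; MC(q_m) = 4.5 + 3·3.6923 = 15.5769.
Competitive q* = 6, so Δq = 2.3077; wedge = 34.0385 − 15.5769 = 18.4616.
The triangle = ½ × 2.3077 × 18.4616 = $21.30.

$21.30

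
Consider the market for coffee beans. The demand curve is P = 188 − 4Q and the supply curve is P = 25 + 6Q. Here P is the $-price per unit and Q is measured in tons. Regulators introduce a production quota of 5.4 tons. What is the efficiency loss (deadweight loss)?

Competitive equilibrium: 188 − 4Q = 25 + 6Q → Q* = 16.3, P* = 122.8.
At Q = 5.4: demand price = 188 − 4·5.4 = 166.4; supply price = 25 + 6·5.4 = 57.4.
ΔQ = 16.3 − 5.4 = 10.9; wedge = 166.4 − 57.4 = 109.
Deadweight loss = ½ × 10.9 × 109 = $594.05.

$594.05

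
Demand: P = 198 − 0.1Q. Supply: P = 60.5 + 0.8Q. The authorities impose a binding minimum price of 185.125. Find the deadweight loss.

Competitive equilibrium: 198 − 0.1Q = 60.5 + 0.8Q → Q* = 152.7778, P* = 182.7222.
At the floor P = 185.125, quantity demanded = (198 − 185.125)/0.1 = 128.75.
Sellers' marginal cost at Q' = 128.75: 60.5 + 0.8·128.75 = 163.5.
ΔQ = 152.7778 − 128.75 = 24.0278; wedge = 185.125 − 163.5 = 21.625.
Deadweight loss = ½ × 24.0278 × 21.625 = 259.80.

259.80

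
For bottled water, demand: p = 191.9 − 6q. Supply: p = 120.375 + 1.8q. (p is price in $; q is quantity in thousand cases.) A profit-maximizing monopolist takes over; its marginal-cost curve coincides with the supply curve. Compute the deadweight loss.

$61.99 thousand

Competitive equilibrium: 191.9 − 6q = 120.375 + 1.8q → q* = 9.1699, p* = 136.8808.
Marginal revenue: MR = 191.9 − 12q. Set MR = MC: 191.9 − 12q = 120.375 + 1.8q → q_m = 5.183.
Price p_m = 191.9 − 6·5.183 = 160.802; MC(q_m) = 120.375 + 1.8·5.183 = 129.7044.
Competitive q* = 9.1699, so Δq = 3.9869; wedge = 160.802 − 129.7044 = 31.0976.
Deadweight loss = ½ × 3.9869 × 31.0976 = $61.99 thousand.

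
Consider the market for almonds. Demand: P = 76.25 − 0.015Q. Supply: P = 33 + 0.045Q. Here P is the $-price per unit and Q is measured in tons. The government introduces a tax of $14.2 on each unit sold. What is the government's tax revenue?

$6875.17

Competitive equilibrium: 76.25 − 0.015Q = 33 + 0.045Q → Q* = 720.8333, P* = 65.4375.
With the tax, the buyer price exceeds the seller price by 14.2: (76.25 − 0.015Q) − (33 + 0.045Q) = 14.2 → Q' = 484.1667.
Tax revenue = 14.2 × 484.1667 = $6875.17.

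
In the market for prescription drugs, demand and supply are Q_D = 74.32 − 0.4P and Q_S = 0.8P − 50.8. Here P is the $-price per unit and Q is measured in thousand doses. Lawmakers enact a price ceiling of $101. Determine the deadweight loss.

$12.81 thousand

In inverse form: demand P = 185.8 − 2.5Q, supply P = 63.5 + 1.25Q.
Competitive equilibrium: 185.8 − 2.5Q = 63.5 + 1.25Q → Q* = 32.6133, P* = 104.2667.
At the ceiling P = 101, quantity supplied = (101 − 63.5)/1.25 = 30.
Willingness to pay at Q' = 30: 185.8 − 2.5·30 = 110.8.
ΔQ = 32.6133 − 30 = 2.6133; wedge = 110.8 − 101 = 9.8.
DWL = ½ × 2.6133 × 9.8 = $12.81 thousand.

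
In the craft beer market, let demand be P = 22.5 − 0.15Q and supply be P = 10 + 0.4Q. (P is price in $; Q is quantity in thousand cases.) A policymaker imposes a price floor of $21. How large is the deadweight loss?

$44.55 thousand

Competitive equilibrium: 22.5 − 0.15Q = 10 + 0.4Q → Q* = 22.7273, P* = 19.0909.
At the floor P = 21, quantity demanded = (22.5 − 21)/0.15 = 10.
Sellers' marginal cost at Q' = 10: 10 + 0.4·10 = 14.
ΔQ = 22.7273 − 10 = 12.7273; wedge = 21 − 14 = 7.
The triangle = ½ × 12.7273 × 7 = $44.55 thousand.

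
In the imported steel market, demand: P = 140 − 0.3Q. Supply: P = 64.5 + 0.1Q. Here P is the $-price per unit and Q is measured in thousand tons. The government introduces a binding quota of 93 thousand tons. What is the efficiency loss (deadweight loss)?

Competitive equilibrium: 140 − 0.3Q = 64.5 + 0.1Q → Q* = 188.75, P* = 83.375.
At Q = 93: demand price = 140 − 0.3·93 = 112.1; supply price = 64.5 + 0.1·93 = 73.8.
ΔQ = 188.75 − 93 = 95.75; wedge = 112.1 − 73.8 = 38.3.
Deadweight loss = ½ × 95.75 × 38.3 = $1833.61 thousand.

$1833.61 thousand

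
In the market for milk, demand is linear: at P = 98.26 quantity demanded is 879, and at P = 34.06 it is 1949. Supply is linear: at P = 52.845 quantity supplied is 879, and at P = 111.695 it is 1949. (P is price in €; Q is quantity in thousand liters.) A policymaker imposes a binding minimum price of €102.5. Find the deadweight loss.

€12463.96 thousand

Demand slope = (34.06 − 98.26)/(1949 − 879) = −0.06, so P = 151 − 0.06Q.
Supply slope = (111.695 − 52.845)/(1949 − 879) = 0.055, so P = 4.5 + 0.055Q.
Competitive equilibrium: 151 − 0.06Q = 4.5 + 0.055Q → Q* = 1273.913, P* = 74.5652.
At the floor P = 102.5, quantity demanded = (151 − 102.5)/0.06 = 808.3333.
Sellers' marginal cost at Q' = 808.3333: 4.5 + 0.055·808.3333 = 48.9583.
ΔQ = 1273.913 − 808.3333 = 465.5797; wedge = 102.5 − 48.9583 = 53.5417.
DWL = ½ × 465.5797 × 53.5417 = €12463.96 thousand.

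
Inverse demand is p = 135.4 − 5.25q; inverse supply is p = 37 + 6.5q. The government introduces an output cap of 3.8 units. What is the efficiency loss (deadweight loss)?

122.94

Competitive equilibrium: 135.4 − 5.25q = 37 + 6.5q → q* = 8.3745, p* = 91.434.
At q = 3.8: demand price = 135.4 − 5.25·3.8 = 115.45; supply price = 37 + 6.5·3.8 = 61.7.
Δq = 8.3745 − 3.8 = 4.5745; wedge = 115.45 − 61.7 = 53.75.
DWL = ½ × 4.5745 × 53.75 = 122.94.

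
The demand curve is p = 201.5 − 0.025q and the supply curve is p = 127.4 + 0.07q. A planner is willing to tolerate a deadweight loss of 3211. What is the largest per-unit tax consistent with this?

Competitive equilibrium: 201.5 − 0.025q = 127.4 + 0.07q → q* = 780, p* = 182.
A tax t gives Δq = t/0.095 and wedge t, so DWL = t²/0.19.
t²/0.19 = 3211 → t² = 610.09 → t = 24.7.

24.7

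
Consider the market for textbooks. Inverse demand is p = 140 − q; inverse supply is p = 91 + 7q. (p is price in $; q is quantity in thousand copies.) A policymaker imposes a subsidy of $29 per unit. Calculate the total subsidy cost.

Competitive equilibrium: 140 − q = 91 + 7q → q* = 6.125, p* = 133.875.
The subsidy lowers effective supply by 29: p = 62 + 7q.
New quantity: 140 − q = 62 + 7q → q' = 9.75.
Total subsidy cost = 29 × 9.75 = $282.75 thousand.

$282.75 thousand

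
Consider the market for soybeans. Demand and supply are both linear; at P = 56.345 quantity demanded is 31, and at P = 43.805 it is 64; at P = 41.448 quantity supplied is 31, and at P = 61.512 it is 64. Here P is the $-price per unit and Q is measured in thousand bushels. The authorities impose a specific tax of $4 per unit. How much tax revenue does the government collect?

Demand slope = (43.805 − 56.345)/(64 − 31) = −0.38, so P = 68.125 − 0.38Q.
Supply slope = (61.512 − 41.448)/(64 − 31) = 0.608, so P = 22.6 + 0.608Q.
Competitive equilibrium: 68.125 − 0.38Q = 22.6 + 0.608Q → Q* = 46.0779, P* = 50.6154.
With the tax, the buyer price exceeds the seller price by 4: (68.125 − 0.38Q) − (22.6 + 0.608Q) = 4 → Q' = 42.0294.
Tax revenue = 4 × 42.0294 = $168.12 thousand.

$168.12 thousand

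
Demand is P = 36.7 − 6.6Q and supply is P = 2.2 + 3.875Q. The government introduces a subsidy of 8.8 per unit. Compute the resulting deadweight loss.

Competitive equilibrium: 36.7 − 6.6Q = 2.2 + 3.875Q → Q* = 3.2936, P* = 14.9625.
The subsidy lowers effective supply by 8.8: P = 3.875Q − 6.6.
New quantity: 36.7 − 6.6Q = 3.875Q − 6.6 → Q' = 4.1337.
Overproduction ΔQ = 4.1337 − 3.2936 = 0.8401; wedge = subsidy = 8.8.
Deadweight loss = ½ × 0.8401 × 8.8 = 3.70.

3.70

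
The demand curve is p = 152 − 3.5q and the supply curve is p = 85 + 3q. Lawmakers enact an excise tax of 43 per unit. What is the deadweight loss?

Competitive equilibrium: 152 − 3.5q = 85 + 3q → q* = 10.3077, p* = 115.9231.
With the tax, the buyer price exceeds the seller price by 43: (152 − 3.5q) − (85 + 3q) = 43 → q' = 3.6923.
Δq = 10.3077 − 3.6923 = 6.6154; the wedge equals the tax, 43.
Welfare loss = ½ × 6.6154 × 43 = 142.23.

142.23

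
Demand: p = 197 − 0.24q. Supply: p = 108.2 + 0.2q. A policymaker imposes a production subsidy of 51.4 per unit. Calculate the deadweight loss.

Competitive equilibrium: 197 − 0.24q = 108.2 + 0.2q → q* = 201.8182, p* = 148.5636.
The subsidy lowers effective supply by 51.4: p = 56.8 + 0.2q.
New quantity: 197 − 0.24q = 56.8 + 0.2q → q' = 318.6364.
Overproduction Δq = 318.6364 − 201.8182 = 116.8182; wedge = subsidy = 51.4.
Welfare loss = ½ × 116.8182 × 51.4 = 3002.23.

3002.23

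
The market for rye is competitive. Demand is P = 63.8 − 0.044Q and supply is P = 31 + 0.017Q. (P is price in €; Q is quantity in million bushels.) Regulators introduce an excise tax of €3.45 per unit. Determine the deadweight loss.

Competitive equilibrium: 63.8 − 0.044Q = 31 + 0.017Q → Q* = 537.7049, P* = 40.141.
With the tax, the buyer price exceeds the seller price by 3.45: (63.8 − 0.044Q) − (31 + 0.017Q) = 3.45 → Q' = 481.1475.
ΔQ = 537.7049 − 481.1475 = 56.5574; the wedge equals the tax, 3.45.
DWL = ½ × 56.5574 × 3.45 = €97.56 million.

€97.56 million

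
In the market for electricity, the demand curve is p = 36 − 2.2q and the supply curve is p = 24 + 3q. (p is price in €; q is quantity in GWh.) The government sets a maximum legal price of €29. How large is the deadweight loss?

€1.07

Competitive equilibrium: 36 − 2.2q = 24 + 3q → q* = 2.3077, p* = 30.9231.
At the ceiling p = 29, quantity supplied = (29 − 24)/3 = 1.6667.
Willingness to pay at q' = 1.6667: 36 − 2.2·1.6667 = 32.3333.
Δq = 2.3077 − 1.6667 = 0.641; wedge = 32.3333 − 29 = 3.3333.
The triangle = ½ × 0.641 × 3.3333 = €1.07.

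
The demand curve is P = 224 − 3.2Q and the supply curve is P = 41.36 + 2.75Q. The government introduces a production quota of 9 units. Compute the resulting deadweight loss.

Competitive equilibrium: 224 − 3.2Q = 41.36 + 2.75Q → Q* = 30.6958, P* = 125.7734.
At Q = 9: demand price = 224 − 3.2·9 = 195.2; supply price = 41.36 + 2.75·9 = 66.11.
ΔQ = 30.6958 − 9 = 21.6958; wedge = 195.2 − 66.11 = 129.09.
DWL = ½ × 21.6958 × 129.09 = 1400.36.

1400.36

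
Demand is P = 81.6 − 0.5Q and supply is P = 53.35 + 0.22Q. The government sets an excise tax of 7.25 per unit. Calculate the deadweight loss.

36.50

Competitive equilibrium: 81.6 − 0.5Q = 53.35 + 0.22Q → Q* = 39.2361, P* = 61.9819.
With the tax, the buyer price exceeds the seller price by 7.25: (81.6 − 0.5Q) − (53.35 + 0.22Q) = 7.25 → Q' = 29.1667.
ΔQ = 39.2361 − 29.1667 = 10.0694; the wedge equals the tax, 7.25.
Deadweight loss = ½ × 10.0694 × 7.25 = 36.50.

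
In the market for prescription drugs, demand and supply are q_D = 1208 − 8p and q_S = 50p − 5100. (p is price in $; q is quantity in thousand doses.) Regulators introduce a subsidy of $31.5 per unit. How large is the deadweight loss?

$3421.55 thousand

In inverse form: demand p = 151 − 0.125q, supply p = 102 + 0.02q.
Competitive equilibrium: 151 − 0.125q = 102 + 0.02q → q* = 337.931, p* = 108.7586.
The subsidy lowers effective supply by 31.5: p = 70.5 + 0.02q.
New quantity: 151 − 0.125q = 70.5 + 0.02q → q' = 555.1724.
Overproduction Δq = 555.1724 − 337.931 = 217.2414; wedge = subsidy = 31.5.
Welfare loss = ½ × 217.2414 × 31.5 = $3421.55 thousand.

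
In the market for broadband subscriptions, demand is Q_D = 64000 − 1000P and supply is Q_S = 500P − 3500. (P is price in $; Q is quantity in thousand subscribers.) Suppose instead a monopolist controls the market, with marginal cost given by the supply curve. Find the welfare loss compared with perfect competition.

$33843.75 thousand

In inverse form: demand P = 64 − 0.001Q, supply P = 7 + 0.002Q.
Competitive equilibrium: 64 − 0.001Q = 7 + 0.002Q → Q* = 19000, P* = 45.
Marginal revenue: MR = 64 − 0.002Q. Set MR = MC: 64 − 0.002Q = 7 + 0.002Q → Q_m = 14250.
Price P_m = 64 − 0.001·14250 = 49.75; MC(Q_m) = 7 + 0.002·14250 = 35.5.
Competitive Q* = 19000, so ΔQ = 4750; wedge = 49.75 − 35.5 = 14.25.
The triangle = ½ × 4750 × 14.25 = $33843.75 thousand.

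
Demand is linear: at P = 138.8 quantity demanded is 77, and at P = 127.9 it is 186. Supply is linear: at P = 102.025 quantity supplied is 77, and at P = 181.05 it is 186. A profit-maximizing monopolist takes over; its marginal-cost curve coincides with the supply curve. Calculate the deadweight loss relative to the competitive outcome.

71.26

Demand slope = (127.9 − 138.8)/(186 − 77) = −0.1, so P = 146.5 − 0.1Q.
Supply slope = (181.05 − 102.025)/(186 − 77) = 0.725, so P = 46.2 + 0.725Q.
Competitive equilibrium: 146.5 − 0.1Q = 46.2 + 0.725Q → Q* = 121.5758, P* = 134.3424.
Marginal revenue: MR = 146.5 − 0.2Q. Set MR = MC: 146.5 − 0.2Q = 46.2 + 0.725Q → Q_m = 108.4324.
Price P_m = 146.5 − 0.1·108.4324 = 135.6568; MC(Q_m) = 46.2 + 0.725·108.4324 = 124.8135.
Competitive Q* = 121.5758, so ΔQ = 13.1434; wedge = 135.6568 − 124.8135 = 10.8433.
The triangle = ½ × 13.1434 × 10.8433 = 71.26.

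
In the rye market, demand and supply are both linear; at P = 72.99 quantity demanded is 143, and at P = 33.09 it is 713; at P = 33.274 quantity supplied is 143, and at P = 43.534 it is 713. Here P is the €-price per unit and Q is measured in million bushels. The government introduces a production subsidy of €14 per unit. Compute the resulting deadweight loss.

Demand slope = (33.09 − 72.99)/(713 − 143) = −0.07, so P = 83 − 0.07Q.
Supply slope = (43.534 − 33.274)/(713 − 143) = 0.018, so P = 30.7 + 0.018Q.
Competitive equilibrium: 83 − 0.07Q = 30.7 + 0.018Q → Q* = 594.3182, P* = 41.3977.
The subsidy lowers effective supply by 14: P = 16.7 + 0.018Q.
New quantity: 83 − 0.07Q = 16.7 + 0.018Q → Q' = 753.4091.
Overproduction ΔQ = 753.4091 − 594.3182 = 159.0909; wedge = subsidy = 14.
Welfare loss = ½ × 159.0909 × 14 = €1113.64 million.

€1113.64 million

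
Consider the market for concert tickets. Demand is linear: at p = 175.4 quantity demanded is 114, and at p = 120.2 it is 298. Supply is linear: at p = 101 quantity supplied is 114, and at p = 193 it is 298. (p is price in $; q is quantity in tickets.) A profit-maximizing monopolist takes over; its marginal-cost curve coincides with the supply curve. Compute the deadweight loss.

$1274.85

Demand slope = (120.2 − 175.4)/(298 − 114) = −0.3, so p = 209.6 − 0.3q.
Supply slope = (193 − 101)/(298 − 114) = 0.5, so p = 44 + 0.5q.
Competitive equilibrium: 209.6 − 0.3q = 44 + 0.5q → q* = 207, p* = 147.5.
Marginal revenue: MR = 209.6 − 0.6q. Set MR = MC: 209.6 − 0.6q = 44 + 0.5q → q_m = 150.54545.
Price p_m = 209.6 − 0.3·150.54545 = 164.43637; MC(q_m) = 44 + 0.5·150.54545 = 119.27273.
Competitive q* = 207, so Δq = 56.45455; wedge = 164.43637 − 119.27273 = 45.16364.
Deadweight loss = ½ × 56.45455 × 45.16364 = $1274.85.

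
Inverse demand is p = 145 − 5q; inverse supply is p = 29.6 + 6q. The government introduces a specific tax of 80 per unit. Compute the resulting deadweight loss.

290.91

Competitive equilibrium: 145 − 5q = 29.6 + 6q → q* = 10.4909, p* = 92.5455.
With the tax, the buyer price exceeds the seller price by 80: (145 − 5q) − (29.6 + 6q) = 80 → q' = 3.2182.
Δq = 10.4909 − 3.2182 = 7.2727; the wedge equals the tax, 80.
The triangle = ½ × 7.2727 × 80 = 290.91.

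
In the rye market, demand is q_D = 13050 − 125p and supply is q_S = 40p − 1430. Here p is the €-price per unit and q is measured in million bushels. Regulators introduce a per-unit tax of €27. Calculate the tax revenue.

€34077.27 million

In inverse form: demand p = 104.4 − 0.008q, supply p = 35.75 + 0.025q.
Competitive equilibrium: 104.4 − 0.008q = 35.75 + 0.025q → q* = 2080.303, p* = 87.7576.
With the tax, the buyer price exceeds the seller price by 27: (104.4 − 0.008q) − (35.75 + 0.025q) = 27 → q' = 1262.1212.
Tax revenue = 27 × 1262.1212 = €34077.27 million.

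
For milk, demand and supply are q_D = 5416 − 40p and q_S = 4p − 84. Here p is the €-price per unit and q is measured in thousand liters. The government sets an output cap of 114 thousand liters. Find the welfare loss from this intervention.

€12540.55 thousand

In inverse form: demand p = 135.4 − 0.025q, supply p = 21 + 0.25q.
Competitive equilibrium: 135.4 − 0.025q = 21 + 0.25q → q* = 416, p* = 125.
At q = 114: demand price = 135.4 − 0.025·114 = 132.55; supply price = 21 + 0.25·114 = 49.5.
Δq = 416 − 114 = 302; wedge = 132.55 − 49.5 = 83.05.
Deadweight loss = ½ × 302 × 83.05 = €12540.55 thousand.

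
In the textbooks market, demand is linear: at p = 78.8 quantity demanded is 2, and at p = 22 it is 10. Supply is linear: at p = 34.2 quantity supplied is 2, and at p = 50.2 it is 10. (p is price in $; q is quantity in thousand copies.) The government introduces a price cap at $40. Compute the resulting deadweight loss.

Demand slope = (22 − 78.8)/(10 − 2) = −7.1, so p = 93 − 7.1q.
Supply slope = (50.2 − 34.2)/(10 − 2) = 2, so p = 30.2 + 2q.
Competitive equilibrium: 93 − 7.1q = 30.2 + 2q → q* = 6.9011, p* = 44.0022.
At the ceiling p = 40, quantity supplied = (40 − 30.2)/2 = 4.9.
Willingness to pay at q' = 4.9: 93 − 7.1·4.9 = 58.21.
Δq = 6.9011 − 4.9 = 2.0011; wedge = 58.21 − 40 = 18.21.
Deadweight loss = ½ × 2.0011 × 18.21 = $18.22 thousand.

$18.22 thousand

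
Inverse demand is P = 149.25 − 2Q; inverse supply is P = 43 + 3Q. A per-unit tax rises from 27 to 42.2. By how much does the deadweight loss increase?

105.184

Competitive equilibrium: 149.25 − 2Q = 43 + 3Q → Q* = 21.25, P* = 106.75.
For a per-unit tax t: ΔQ = t/5, so DWL = ½·t·(t/5) = t²/10.
At t = 27: DWL = 72.9. At t = 42.2: DWL = 178.084.
Increase = 178.084 − 72.9 = 105.184.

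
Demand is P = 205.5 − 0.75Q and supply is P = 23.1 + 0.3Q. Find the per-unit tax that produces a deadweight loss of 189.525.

19.95

Competitive equilibrium: 205.5 − 0.75Q = 23.1 + 0.3Q → Q* = 173.7143, P* = 75.2143.
A tax t gives ΔQ = t/1.05 and wedge t, so DWL = t²/2.1.
t²/2.1 = 189.525 → t² = 398.0025 → t = 19.95.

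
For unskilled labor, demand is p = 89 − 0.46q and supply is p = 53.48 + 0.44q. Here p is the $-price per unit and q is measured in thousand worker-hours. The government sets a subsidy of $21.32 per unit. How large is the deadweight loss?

$252.52 thousand

Competitive equilibrium: 89 − 0.46q = 53.48 + 0.44q → q* = 39.4667, p* = 70.8453.
The subsidy lowers effective supply by 21.32: p = 32.16 + 0.44q.
New quantity: 89 − 0.46q = 32.16 + 0.44q → q' = 63.1556.
Overproduction Δq = 63.1556 − 39.4667 = 23.6889; wedge = subsidy = 21.32.
Welfare loss = ½ × 23.6889 × 21.32 = $252.52 thousand.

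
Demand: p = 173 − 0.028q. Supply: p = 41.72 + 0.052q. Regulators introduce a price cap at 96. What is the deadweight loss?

14263.71

Competitive equilibrium: 173 − 0.028q = 41.72 + 0.052q → q* = 1641, p* = 127.052.
At the ceiling p = 96, quantity supplied = (96 − 41.72)/0.052 = 1043.8462.
Willingness to pay at q' = 1043.8462: 173 − 0.028·1043.8462 = 143.7723.
Δq = 1641 − 1043.8462 = 597.1538; wedge = 143.7723 − 96 = 47.7723.
Deadweight loss = ½ × 597.1538 × 47.7723 = 14263.71.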